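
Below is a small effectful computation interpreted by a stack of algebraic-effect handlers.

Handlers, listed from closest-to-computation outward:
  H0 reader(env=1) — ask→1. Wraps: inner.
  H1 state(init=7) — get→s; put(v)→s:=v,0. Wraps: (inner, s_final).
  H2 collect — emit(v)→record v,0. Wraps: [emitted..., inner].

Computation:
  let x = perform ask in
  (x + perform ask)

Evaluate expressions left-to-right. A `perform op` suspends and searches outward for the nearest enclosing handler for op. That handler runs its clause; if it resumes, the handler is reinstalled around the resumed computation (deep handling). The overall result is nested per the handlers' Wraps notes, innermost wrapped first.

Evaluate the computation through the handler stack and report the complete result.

Evaluation trace:
ask @ H0 ⇒ 1
ask @ H0 ⇒ 1
H0 returns 2
H1 returns (2, 7)
H2 returns [(2, 7)]
= [(2, 7)]

Answer: [(2, 7)]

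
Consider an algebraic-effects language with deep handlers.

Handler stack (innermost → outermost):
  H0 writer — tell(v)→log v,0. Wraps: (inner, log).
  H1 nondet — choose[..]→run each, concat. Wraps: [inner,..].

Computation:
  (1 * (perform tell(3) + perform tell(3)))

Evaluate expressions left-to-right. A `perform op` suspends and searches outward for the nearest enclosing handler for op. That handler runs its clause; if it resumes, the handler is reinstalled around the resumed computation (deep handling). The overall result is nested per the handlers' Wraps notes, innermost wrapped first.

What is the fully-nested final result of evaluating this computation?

Evaluation trace:
tell(3) @ H0 ⇒ log+=3
tell(3) @ H0 ⇒ log+=3
H0 returns (0, (3, 3))
H1 returns [(0, (3, 3))]
= [(0, (3, 3))]

Answer: [(0, (3, 3))]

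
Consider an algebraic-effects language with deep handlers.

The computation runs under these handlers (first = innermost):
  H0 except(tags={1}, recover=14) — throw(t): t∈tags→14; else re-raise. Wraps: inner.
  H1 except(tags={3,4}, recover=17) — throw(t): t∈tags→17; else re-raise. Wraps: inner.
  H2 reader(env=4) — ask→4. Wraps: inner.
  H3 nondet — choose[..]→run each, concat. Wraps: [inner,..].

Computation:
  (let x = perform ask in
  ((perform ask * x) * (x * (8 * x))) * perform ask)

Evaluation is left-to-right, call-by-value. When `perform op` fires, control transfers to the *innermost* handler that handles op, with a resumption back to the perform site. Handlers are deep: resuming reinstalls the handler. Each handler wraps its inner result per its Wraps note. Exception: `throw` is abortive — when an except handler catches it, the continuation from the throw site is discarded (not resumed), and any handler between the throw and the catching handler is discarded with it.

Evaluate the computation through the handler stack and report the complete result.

Answer: [8192]

Evaluation trace:
ask @ H2 ⇒ 4
ask @ H2 ⇒ 4
ask @ H2 ⇒ 4
H0 returns 8192
H1 returns 8192
H2 returns 8192
H3 returns [8192]
= [8192]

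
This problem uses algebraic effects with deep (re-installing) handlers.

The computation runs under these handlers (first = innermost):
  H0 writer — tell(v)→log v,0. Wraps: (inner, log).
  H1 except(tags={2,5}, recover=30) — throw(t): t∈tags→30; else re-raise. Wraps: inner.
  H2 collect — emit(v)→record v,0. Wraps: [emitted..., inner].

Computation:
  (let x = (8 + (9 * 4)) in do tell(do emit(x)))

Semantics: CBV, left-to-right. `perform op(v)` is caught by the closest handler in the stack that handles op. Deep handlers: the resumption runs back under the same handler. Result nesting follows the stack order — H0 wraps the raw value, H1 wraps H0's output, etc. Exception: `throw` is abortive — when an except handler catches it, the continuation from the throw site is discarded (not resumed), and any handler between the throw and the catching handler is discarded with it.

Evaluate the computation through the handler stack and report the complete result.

Evaluation trace:
emit(44) @ H2 ⇒ out+=44
tell(0) @ H0 ⇒ log+=0
H0 returns (0, (0))
H1 returns (0, (0))
H2 returns [44, (0, (0))]
= [44, (0, (0))]

Answer: [44, (0, (0))]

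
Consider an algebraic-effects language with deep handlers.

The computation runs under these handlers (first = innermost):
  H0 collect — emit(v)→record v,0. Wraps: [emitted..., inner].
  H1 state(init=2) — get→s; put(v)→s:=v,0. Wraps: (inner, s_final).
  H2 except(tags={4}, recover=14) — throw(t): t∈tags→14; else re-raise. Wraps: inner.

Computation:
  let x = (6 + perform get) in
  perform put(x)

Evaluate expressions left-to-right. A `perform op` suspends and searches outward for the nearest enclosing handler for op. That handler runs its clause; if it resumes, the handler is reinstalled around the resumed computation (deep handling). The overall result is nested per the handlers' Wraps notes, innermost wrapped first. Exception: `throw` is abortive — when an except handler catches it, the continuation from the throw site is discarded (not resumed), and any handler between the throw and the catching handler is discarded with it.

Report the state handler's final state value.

Evaluation trace:
get @ H1 ⇒ 2
put(8) @ H1 ⇒ s:=8
H0 returns [0]
H1 returns ([0], 8)
H2 returns ([0], 8)
= ([0], 8)

Answer: 8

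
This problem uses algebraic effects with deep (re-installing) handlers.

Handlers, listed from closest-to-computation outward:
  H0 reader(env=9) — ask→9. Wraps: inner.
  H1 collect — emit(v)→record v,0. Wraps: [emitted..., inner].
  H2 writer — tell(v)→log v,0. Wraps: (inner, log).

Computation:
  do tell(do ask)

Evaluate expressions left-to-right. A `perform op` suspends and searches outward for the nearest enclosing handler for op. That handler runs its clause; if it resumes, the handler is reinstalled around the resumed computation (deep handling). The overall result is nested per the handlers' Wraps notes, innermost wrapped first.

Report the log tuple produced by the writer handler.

Answer: (9)

Evaluation trace:
ask @ H0 ⇒ 9
tell(9) @ H2 ⇒ log+=9
H0 returns 0
H1 returns [0]
H2 returns ([0], (9))
= ([0], (9))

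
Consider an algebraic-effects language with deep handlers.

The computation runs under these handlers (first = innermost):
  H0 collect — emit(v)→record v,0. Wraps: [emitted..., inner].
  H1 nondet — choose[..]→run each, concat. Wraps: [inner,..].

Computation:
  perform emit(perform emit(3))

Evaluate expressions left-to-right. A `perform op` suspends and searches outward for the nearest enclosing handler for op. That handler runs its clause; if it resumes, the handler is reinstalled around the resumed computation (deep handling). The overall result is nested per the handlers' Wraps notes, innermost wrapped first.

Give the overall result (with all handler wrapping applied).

Answer: [[3, 0, 0]]

Step-by-step:
emit(3) @ H0 ⇒ out+=3
emit(0) @ H0 ⇒ out+=0
H0 returns [3, 0, 0]
H1 returns [[3, 0, 0]]
= [[3, 0, 0]]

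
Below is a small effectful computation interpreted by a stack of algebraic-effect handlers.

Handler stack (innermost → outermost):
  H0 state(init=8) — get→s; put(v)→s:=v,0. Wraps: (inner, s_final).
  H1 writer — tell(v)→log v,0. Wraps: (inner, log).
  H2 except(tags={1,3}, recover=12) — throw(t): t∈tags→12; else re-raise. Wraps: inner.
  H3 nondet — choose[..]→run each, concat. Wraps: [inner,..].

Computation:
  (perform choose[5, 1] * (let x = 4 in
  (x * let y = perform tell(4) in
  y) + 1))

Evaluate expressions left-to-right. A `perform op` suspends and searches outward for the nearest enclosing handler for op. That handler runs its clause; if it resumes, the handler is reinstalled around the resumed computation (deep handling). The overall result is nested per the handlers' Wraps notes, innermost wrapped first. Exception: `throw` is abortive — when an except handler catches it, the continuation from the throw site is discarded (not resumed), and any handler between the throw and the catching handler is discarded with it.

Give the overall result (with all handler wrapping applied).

Answer: [((5, 8), (4)), ((1, 8), (4))]

Evaluation trace:
choose[5, 1] @ H3
  branch[0] choose=5:
    tell(4) @ H1 ⇒ log+=4
    H0 returns (5, 8)
    H1 returns ((5, 8), (4))
    H2 returns ((5, 8), (4))
    H3 returns [((5, 8), (4))]
  branch[1] choose=1:
    tell(4) @ H1 ⇒ log+=4
    H0 returns (1, 8)
    H1 returns ((1, 8), (4))
    H2 returns ((1, 8), (4))
    H3 returns [((1, 8), (4))]
= [((5, 8), (4)), ((1, 8), (4))]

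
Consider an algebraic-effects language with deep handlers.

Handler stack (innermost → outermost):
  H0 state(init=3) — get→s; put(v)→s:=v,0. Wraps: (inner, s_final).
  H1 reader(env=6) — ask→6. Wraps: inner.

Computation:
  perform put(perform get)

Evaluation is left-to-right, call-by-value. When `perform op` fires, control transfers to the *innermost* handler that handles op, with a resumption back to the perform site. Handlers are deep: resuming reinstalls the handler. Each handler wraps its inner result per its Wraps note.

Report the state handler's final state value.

Evaluation trace:
get @ H0 ⇒ 3
put(3) @ H0 ⇒ s:=3
H0 returns (0, 3)
H1 returns (0, 3)
= (0, 3)

Answer: 3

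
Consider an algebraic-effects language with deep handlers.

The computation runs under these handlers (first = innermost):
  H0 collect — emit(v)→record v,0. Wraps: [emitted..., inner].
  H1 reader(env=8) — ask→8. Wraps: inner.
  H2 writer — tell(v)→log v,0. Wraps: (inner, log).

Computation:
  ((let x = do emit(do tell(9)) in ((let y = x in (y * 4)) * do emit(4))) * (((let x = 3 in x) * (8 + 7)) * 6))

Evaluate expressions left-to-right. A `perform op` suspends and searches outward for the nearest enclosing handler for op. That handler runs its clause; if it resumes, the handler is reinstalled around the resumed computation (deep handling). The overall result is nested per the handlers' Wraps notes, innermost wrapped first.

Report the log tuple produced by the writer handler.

Answer: (9)

Step-by-step:
tell(9) @ H2 ⇒ log+=9
emit(0) @ H0 ⇒ out+=0
emit(4) @ H0 ⇒ out+=4
H0 returns [0, 4, 0]
H1 returns [0, 4, 0]
H2 returns ([0, 4, 0], (9))
= ([0, 4, 0], (9))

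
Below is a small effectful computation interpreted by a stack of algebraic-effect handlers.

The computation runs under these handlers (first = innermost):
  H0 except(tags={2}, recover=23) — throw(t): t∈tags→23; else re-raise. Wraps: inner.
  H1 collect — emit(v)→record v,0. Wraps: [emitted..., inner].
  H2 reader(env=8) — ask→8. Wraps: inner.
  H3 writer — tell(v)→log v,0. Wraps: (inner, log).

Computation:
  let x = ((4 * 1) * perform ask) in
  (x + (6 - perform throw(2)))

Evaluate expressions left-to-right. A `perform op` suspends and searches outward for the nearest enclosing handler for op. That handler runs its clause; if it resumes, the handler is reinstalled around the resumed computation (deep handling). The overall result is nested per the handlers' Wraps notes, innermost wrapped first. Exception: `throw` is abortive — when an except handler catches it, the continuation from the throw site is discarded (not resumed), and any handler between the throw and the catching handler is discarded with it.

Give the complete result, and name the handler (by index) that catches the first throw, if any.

Answer: ([23], ()) ; first throw caught by: H0

Evaluation trace:
ask @ H2 ⇒ 8
throw(2) @ H0 caught ⇒ 23
H1 returns [23]
H2 returns [23]
H3 returns ([23], ())
= ([23], ())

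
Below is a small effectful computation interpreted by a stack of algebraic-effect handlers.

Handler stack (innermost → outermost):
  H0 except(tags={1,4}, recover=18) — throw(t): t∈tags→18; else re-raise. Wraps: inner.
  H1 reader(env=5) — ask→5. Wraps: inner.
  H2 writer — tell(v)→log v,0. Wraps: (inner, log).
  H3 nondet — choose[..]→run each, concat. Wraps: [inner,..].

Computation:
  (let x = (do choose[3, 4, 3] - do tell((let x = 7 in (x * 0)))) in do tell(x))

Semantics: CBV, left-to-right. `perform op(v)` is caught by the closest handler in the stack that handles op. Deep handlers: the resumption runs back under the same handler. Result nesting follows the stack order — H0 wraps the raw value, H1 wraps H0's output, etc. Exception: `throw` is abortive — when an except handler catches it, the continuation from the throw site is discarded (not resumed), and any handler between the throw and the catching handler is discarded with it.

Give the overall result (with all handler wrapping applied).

Answer: [(0, (0, 3)), (0, (0, 4)), (0, (0, 3))]

Evaluation trace:
choose[3, 4, 3] @ H3
  branch[0] choose=3:
    tell(0) @ H2 ⇒ log+=0
    tell(3) @ H2 ⇒ log+=3
    H0 returns 0
    H1 returns 0
    H2 returns (0, (0, 3))
    H3 returns [(0, (0, 3))]
  branch[1] choose=4:
    tell(0) @ H2 ⇒ log+=0
    tell(4) @ H2 ⇒ log+=4
    H0 returns 0
    H1 returns 0
    H2 returns (0, (0, 4))
    H3 returns [(0, (0, 4))]
  branch[2] choose=3:
    tell(0) @ H2 ⇒ log+=0
    tell(3) @ H2 ⇒ log+=3
    H0 returns 0
    H1 returns 0
    H2 returns (0, (0, 3))
    H3 returns [(0, (0, 3))]
= [(0, (0, 3)), (0, (0, 4)), (0, (0, 3))]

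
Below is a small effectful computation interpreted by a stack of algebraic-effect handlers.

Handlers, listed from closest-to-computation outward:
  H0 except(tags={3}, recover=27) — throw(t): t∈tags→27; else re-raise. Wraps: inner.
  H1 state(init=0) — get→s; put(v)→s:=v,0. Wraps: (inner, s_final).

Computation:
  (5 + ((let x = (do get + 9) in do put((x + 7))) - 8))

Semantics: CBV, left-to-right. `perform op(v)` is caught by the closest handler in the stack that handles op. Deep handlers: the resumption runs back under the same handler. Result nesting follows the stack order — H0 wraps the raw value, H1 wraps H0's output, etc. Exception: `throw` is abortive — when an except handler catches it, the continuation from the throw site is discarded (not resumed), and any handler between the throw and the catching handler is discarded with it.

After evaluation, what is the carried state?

Working:
get @ H1 ⇒ 0
put(16) @ H1 ⇒ s:=16
H0 returns -3
H1 returns (-3, 16)
= (-3, 16)

Answer: 16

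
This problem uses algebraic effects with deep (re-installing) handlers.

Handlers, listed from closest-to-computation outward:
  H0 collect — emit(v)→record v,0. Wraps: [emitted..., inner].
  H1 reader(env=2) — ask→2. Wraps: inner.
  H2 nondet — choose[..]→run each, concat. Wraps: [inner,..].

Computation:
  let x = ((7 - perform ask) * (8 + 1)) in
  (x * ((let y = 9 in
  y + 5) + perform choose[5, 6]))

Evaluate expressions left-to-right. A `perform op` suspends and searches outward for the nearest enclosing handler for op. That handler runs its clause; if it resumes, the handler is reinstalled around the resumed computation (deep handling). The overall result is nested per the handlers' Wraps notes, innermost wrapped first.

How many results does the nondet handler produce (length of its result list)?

Evaluation trace:
ask @ H1 ⇒ 2
choose[5, 6] @ H2
  branch[0] choose=5:
    H0 returns [855]
    H1 returns [855]
    H2 returns [[855]]
  branch[1] choose=6:
    H0 returns [900]
    H1 returns [900]
    H2 returns [[900]]
= [[855], [900]]

Answer: 2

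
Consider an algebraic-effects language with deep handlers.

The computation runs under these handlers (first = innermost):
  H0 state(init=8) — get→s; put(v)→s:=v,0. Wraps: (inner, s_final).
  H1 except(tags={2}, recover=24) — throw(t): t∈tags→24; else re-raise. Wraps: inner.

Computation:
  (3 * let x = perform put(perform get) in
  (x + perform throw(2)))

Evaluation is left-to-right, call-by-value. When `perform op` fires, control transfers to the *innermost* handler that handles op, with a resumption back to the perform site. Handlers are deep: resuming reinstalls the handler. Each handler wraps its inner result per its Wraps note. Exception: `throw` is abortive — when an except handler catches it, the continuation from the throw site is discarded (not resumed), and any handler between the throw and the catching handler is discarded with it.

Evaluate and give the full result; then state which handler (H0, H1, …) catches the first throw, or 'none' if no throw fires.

Answer: 24 ; first throw caught by: H1

Evaluation trace:
get @ H0 ⇒ 8
put(8) @ H0 ⇒ s:=8
throw(2) @ H1 caught ⇒ 24
= 24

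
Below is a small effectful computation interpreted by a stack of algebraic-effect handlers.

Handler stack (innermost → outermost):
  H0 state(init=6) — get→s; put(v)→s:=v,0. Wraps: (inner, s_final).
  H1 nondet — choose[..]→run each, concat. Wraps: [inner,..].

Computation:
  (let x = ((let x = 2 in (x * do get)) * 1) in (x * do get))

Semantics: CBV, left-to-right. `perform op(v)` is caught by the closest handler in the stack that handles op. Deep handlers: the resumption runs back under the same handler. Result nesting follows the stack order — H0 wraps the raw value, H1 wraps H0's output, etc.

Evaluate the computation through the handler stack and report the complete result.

Answer: [(72, 6)]

Evaluation trace:
get @ H0 ⇒ 6
get @ H0 ⇒ 6
H0 returns (72, 6)
H1 returns [(72, 6)]
= [(72, 6)]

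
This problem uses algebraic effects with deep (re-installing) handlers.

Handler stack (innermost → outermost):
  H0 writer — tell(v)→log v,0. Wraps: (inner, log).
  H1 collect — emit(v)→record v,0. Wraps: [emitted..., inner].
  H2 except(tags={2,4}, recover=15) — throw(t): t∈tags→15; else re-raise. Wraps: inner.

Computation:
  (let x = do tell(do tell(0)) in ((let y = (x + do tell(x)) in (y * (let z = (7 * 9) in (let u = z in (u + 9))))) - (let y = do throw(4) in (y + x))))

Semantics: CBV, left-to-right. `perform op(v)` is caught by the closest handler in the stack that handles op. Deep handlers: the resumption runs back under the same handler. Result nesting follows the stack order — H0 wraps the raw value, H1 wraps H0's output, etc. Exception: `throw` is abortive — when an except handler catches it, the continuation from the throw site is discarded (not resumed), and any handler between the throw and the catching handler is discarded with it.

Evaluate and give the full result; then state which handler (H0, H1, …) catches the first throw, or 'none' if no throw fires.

Evaluation trace:
tell(0) @ H0 ⇒ log+=0
tell(0) @ H0 ⇒ log+=0
tell(0) @ H0 ⇒ log+=0
throw(4) @ H2 caught ⇒ 15
= 15

Answer: 15 ; first throw caught by: H2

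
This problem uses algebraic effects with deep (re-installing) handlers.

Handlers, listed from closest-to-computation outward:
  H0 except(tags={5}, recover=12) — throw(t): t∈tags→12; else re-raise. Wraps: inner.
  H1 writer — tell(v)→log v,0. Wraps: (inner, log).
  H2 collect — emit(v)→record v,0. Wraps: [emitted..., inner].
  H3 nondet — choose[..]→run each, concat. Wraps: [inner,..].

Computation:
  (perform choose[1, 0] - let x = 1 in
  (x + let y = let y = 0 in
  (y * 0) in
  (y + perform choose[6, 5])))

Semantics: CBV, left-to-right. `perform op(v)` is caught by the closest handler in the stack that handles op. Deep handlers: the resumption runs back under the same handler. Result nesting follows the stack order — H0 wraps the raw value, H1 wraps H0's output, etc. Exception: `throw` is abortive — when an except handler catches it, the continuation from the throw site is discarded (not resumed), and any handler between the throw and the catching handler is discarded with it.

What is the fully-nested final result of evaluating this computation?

Working:
choose[1, 0] @ H3
  branch[0] choose=1:
    choose[6, 5] @ H3
      branch[0] choose=6:
        H0 returns -6
        H1 returns (-6, ())
        H2 returns [(-6, ())]
        H3 returns [[(-6, ())]]
      branch[1] choose=5:
        H0 returns -5
        H1 returns (-5, ())
        H2 returns [(-5, ())]
        H3 returns [[(-5, ())]]
  branch[1] choose=0:
    choose[6, 5] @ H3
      branch[0] choose=6:
        H0 returns -7
        H1 returns (-7, ())
        H2 returns [(-7, ())]
        H3 returns [[(-7, ())]]
      branch[1] choose=5:
        H0 returns -6
        H1 returns (-6, ())
        H2 returns [(-6, ())]
        H3 returns [[(-6, ())]]
= [[(-6, ())], [(-5, ())], [(-7, ())], [(-6, ())]]

Answer: [[(-6, ())], [(-5, ())], [(-7, ())], [(-6, ())]]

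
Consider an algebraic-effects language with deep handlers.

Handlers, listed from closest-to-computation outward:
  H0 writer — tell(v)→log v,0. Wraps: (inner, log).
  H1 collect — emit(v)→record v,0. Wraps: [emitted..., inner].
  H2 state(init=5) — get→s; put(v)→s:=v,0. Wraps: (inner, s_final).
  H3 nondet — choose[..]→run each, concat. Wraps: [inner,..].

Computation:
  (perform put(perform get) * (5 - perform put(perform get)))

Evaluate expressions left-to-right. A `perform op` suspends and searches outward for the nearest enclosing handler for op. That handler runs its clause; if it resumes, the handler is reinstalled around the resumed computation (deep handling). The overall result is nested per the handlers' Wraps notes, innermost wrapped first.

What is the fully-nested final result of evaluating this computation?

Evaluation trace:
get @ H2 ⇒ 5
put(5) @ H2 ⇒ s:=5
get @ H2 ⇒ 5
put(5) @ H2 ⇒ s:=5
H0 returns (0, ())
H1 returns [(0, ())]
H2 returns ([(0, ())], 5)
H3 returns [([(0, ())], 5)]
= [([(0, ())], 5)]

Answer: [([(0, ())], 5)]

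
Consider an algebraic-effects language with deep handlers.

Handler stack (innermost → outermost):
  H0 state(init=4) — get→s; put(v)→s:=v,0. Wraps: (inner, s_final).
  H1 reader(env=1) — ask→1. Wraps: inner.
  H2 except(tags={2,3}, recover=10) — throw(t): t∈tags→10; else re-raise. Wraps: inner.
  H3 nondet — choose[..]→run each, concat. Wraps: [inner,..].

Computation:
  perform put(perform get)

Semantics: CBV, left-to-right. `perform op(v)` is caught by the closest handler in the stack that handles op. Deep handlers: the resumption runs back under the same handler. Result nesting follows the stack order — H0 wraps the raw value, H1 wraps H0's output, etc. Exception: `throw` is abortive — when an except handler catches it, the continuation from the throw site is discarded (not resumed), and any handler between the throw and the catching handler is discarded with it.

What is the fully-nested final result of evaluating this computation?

Evaluation trace:
get @ H0 ⇒ 4
put(4) @ H0 ⇒ s:=4
H0 returns (0, 4)
H1 returns (0, 4)
H2 returns (0, 4)
H3 returns [(0, 4)]
= [(0, 4)]

Answer: [(0, 4)]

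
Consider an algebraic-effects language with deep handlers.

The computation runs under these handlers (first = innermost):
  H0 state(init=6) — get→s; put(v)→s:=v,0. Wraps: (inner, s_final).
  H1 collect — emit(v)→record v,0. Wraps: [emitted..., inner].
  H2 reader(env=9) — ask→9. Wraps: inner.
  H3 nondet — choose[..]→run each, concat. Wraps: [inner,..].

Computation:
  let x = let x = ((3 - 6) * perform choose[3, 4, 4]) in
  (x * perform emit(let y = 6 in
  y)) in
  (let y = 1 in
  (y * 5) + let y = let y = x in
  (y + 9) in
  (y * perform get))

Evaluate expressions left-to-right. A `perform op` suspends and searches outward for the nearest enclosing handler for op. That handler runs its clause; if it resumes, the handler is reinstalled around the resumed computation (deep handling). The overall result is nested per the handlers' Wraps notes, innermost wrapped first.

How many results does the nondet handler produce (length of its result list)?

Evaluation trace:
choose[3, 4, 4] @ H3
  branch[0] choose=3:
    emit(6) @ H1 ⇒ out+=6
    get @ H0 ⇒ 6
    H0 returns (59, 6)
    H1 returns [6, (59, 6)]
    H2 returns [6, (59, 6)]
    H3 returns [[6, (59, 6)]]
  branch[1] choose=4:
    emit(6) @ H1 ⇒ out+=6
    get @ H0 ⇒ 6
    H0 returns (59, 6)
    H1 returns [6, (59, 6)]
    H2 returns [6, (59, 6)]
    H3 returns [[6, (59, 6)]]
  branch[2] choose=4:
    emit(6) @ H1 ⇒ out+=6
    get @ H0 ⇒ 6
    H0 returns (59, 6)
    H1 returns [6, (59, 6)]
    H2 returns [6, (59, 6)]
    H3 returns [[6, (59, 6)]]
= [[6, (59, 6)], [6, (59, 6)], [6, (59, 6)]]

Answer: 3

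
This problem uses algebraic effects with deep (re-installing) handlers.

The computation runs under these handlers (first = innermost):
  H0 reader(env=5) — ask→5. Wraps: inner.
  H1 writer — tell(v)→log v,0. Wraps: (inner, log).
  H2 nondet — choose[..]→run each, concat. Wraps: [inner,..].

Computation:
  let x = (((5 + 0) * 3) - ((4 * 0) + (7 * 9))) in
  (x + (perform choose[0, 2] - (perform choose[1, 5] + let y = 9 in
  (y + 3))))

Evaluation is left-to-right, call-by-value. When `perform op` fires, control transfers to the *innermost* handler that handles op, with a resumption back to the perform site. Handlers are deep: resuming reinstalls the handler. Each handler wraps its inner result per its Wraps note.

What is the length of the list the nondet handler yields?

Answer: 4

Working:
choose[0, 2] @ H2
  branch[0] choose=0:
    choose[1, 5] @ H2
      branch[0] choose=1:
        H0 returns -61
        H1 returns (-61, ())
        H2 returns [(-61, ())]
      branch[1] choose=5:
        H0 returns -65
        H1 returns (-65, ())
        H2 returns [(-65, ())]
  branch[1] choose=2:
    choose[1, 5] @ H2
      branch[0] choose=1:
        H0 returns -59
        H1 returns (-59, ())
        H2 returns [(-59, ())]
      branch[1] choose=5:
        H0 returns -63
        H1 returns (-63, ())
        H2 returns [(-63, ())]
= [(-61, ()), (-65, ()), (-59, ()), (-63, ())]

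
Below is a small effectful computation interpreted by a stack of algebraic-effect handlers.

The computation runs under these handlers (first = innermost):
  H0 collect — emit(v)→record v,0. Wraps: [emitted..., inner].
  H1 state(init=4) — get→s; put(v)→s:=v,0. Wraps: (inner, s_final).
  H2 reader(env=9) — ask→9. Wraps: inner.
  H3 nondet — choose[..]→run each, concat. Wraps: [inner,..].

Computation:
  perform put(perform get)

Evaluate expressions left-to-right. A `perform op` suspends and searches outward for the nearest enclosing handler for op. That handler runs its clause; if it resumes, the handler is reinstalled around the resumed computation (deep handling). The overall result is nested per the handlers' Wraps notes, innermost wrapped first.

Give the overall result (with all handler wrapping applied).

Evaluation trace:
get @ H1 ⇒ 4
put(4) @ H1 ⇒ s:=4
H0 returns [0]
H1 returns ([0], 4)
H2 returns ([0], 4)
H3 returns [([0], 4)]
= [([0], 4)]

Answer: [([0], 4)]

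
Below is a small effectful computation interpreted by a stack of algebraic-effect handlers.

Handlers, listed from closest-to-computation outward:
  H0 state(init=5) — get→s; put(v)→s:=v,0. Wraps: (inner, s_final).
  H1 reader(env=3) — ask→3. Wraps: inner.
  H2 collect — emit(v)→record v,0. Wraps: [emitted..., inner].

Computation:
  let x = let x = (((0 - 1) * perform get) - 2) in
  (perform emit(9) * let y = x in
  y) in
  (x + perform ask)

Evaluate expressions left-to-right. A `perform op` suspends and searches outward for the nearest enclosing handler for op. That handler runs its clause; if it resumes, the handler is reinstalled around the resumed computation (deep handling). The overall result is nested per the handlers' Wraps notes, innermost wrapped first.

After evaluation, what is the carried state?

Evaluation trace:
get @ H0 ⇒ 5
emit(9) @ H2 ⇒ out+=9
ask @ H1 ⇒ 3
H0 returns (3, 5)
H1 returns (3, 5)
H2 returns [9, (3, 5)]
= [9, (3, 5)]

Answer: 5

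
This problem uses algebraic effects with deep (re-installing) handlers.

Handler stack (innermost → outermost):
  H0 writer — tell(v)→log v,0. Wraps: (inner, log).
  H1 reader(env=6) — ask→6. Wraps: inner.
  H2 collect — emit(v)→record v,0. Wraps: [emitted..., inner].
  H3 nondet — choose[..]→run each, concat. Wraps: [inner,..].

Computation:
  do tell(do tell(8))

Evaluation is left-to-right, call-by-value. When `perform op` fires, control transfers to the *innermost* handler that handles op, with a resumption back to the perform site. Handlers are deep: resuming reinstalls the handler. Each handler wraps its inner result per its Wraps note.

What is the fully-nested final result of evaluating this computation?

Step-by-step:
tell(8) @ H0 ⇒ log+=8
tell(0) @ H0 ⇒ log+=0
H0 returns (0, (8, 0))
H1 returns (0, (8, 0))
H2 returns [(0, (8, 0))]
H3 returns [[(0, (8, 0))]]
= [[(0, (8, 0))]]

Answer: [[(0, (8, 0))]]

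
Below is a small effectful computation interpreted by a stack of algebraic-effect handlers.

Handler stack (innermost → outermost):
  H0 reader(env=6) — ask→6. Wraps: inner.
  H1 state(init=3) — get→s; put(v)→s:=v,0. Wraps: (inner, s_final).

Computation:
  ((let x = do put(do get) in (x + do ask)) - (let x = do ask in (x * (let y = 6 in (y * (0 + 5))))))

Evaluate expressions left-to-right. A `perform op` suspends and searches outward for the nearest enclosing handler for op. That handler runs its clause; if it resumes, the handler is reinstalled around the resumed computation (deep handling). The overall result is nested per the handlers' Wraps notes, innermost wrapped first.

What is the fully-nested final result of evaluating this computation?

Answer: (-174, 3)

Evaluation trace:
get @ H1 ⇒ 3
put(3) @ H1 ⇒ s:=3
ask @ H0 ⇒ 6
ask @ H0 ⇒ 6
H0 returns -174
H1 returns (-174, 3)
= (-174, 3)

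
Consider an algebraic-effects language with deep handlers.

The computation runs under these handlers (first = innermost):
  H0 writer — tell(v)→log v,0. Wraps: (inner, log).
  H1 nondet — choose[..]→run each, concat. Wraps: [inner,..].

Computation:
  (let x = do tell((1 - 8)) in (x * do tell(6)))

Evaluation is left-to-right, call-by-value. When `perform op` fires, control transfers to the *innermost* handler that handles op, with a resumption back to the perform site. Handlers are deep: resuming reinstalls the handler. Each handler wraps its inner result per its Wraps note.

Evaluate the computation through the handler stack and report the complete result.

Working:
tell(-7) @ H0 ⇒ log+=-7
tell(6) @ H0 ⇒ log+=6
H0 returns (0, (-7, 6))
H1 returns [(0, (-7, 6))]
= [(0, (-7, 6))]

Answer: [(0, (-7, 6))]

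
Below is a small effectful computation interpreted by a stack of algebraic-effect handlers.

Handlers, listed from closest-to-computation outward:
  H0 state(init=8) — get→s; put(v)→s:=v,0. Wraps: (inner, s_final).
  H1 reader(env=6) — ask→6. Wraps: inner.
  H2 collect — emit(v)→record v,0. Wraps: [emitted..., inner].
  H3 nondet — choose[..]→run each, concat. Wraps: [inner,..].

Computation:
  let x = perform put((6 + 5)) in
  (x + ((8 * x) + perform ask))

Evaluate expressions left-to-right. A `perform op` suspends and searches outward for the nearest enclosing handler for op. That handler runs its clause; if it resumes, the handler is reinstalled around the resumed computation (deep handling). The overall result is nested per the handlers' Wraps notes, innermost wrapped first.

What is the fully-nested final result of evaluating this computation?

Evaluation trace:
put(11) @ H0 ⇒ s:=11
ask @ H1 ⇒ 6
H0 returns (6, 11)
H1 returns (6, 11)
H2 returns [(6, 11)]
H3 returns [[(6, 11)]]
= [[(6, 11)]]

Answer: [[(6, 11)]]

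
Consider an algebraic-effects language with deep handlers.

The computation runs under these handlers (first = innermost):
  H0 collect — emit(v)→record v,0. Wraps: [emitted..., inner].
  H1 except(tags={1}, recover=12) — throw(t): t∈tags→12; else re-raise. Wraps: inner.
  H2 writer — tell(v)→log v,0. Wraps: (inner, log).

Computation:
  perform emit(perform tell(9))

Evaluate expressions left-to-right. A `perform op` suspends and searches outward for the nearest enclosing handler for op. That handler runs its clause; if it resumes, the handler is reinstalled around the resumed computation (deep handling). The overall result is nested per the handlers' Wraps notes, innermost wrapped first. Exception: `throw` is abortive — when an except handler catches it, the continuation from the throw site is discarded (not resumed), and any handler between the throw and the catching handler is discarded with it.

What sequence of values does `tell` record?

Answer: (9)

Working:
tell(9) @ H2 ⇒ log+=9
emit(0) @ H0 ⇒ out+=0
H0 returns [0, 0]
H1 returns [0, 0]
H2 returns ([0, 0], (9))
= ([0, 0], (9))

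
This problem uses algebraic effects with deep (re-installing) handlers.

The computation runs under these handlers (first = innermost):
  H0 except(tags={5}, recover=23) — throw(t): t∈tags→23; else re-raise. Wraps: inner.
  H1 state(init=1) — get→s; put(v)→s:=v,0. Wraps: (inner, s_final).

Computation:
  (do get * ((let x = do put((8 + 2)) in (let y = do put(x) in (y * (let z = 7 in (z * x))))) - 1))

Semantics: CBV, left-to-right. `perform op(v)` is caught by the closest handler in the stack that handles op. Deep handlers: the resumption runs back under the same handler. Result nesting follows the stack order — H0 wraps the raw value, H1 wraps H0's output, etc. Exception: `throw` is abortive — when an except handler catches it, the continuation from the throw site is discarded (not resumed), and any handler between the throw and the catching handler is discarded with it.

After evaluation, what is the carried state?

Working:
get @ H1 ⇒ 1
put(10) @ H1 ⇒ s:=10
put(0) @ H1 ⇒ s:=0
H0 returns -1
H1 returns (-1, 0)
= (-1, 0)

Answer: 0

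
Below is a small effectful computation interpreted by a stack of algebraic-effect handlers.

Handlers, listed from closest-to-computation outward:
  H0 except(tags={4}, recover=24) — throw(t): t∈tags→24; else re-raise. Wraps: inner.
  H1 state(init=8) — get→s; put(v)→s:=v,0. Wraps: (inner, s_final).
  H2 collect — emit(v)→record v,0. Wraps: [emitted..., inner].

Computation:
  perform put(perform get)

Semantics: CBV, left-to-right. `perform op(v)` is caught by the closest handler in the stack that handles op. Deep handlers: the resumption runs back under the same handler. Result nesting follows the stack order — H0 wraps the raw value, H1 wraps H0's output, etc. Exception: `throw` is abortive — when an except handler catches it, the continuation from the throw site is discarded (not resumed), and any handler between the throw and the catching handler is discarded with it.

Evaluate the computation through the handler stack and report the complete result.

Answer: [(0, 8)]

Evaluation trace:
get @ H1 ⇒ 8
put(8) @ H1 ⇒ s:=8
H0 returns 0
H1 returns (0, 8)
H2 returns [(0, 8)]
= [(0, 8)]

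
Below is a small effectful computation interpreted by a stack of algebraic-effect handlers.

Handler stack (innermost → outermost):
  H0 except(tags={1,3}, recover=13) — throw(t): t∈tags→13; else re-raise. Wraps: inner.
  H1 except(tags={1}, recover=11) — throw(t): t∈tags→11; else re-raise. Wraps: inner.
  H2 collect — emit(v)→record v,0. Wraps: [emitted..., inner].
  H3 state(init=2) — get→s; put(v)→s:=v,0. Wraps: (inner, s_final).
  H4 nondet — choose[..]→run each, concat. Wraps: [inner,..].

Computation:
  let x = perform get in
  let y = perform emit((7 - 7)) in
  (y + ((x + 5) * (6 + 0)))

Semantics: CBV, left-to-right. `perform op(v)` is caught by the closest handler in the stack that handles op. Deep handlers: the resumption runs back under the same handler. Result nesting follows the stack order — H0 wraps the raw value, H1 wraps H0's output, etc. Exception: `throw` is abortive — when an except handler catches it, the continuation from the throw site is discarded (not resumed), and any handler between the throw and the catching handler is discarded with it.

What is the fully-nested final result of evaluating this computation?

Step-by-step:
get @ H3 ⇒ 2
emit(0) @ H2 ⇒ out+=0
H0 returns 42
H1 returns 42
H2 returns [0, 42]
H3 returns ([0, 42], 2)
H4 returns [([0, 42], 2)]
= [([0, 42], 2)]

Answer: [([0, 42], 2)]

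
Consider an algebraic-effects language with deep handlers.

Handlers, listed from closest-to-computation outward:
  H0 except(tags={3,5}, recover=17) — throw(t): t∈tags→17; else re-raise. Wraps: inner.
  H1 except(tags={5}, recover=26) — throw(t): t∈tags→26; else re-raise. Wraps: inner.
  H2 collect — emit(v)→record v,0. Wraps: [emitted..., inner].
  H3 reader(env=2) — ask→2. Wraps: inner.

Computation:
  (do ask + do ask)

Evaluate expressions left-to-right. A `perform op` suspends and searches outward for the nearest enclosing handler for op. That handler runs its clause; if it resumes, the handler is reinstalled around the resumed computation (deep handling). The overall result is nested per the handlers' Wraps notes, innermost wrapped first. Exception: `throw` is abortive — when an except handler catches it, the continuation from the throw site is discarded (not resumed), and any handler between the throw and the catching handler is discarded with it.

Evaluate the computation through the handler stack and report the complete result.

Evaluation trace:
ask @ H3 ⇒ 2
ask @ H3 ⇒ 2
H0 returns 4
H1 returns 4
H2 returns [4]
H3 returns [4]
= [4]

Answer: [4]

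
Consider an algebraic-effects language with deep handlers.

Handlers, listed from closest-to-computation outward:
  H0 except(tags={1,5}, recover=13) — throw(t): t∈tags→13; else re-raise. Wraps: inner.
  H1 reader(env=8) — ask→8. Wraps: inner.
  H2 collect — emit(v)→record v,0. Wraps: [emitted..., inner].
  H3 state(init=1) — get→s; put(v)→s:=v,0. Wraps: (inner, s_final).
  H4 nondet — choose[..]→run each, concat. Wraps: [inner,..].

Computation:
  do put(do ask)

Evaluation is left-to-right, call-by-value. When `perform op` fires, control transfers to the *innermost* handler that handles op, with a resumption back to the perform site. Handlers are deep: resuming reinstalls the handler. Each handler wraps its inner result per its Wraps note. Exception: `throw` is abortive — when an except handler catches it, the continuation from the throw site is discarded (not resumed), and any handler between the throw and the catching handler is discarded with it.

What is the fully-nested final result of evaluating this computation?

Step-by-step:
ask @ H1 ⇒ 8
put(8) @ H3 ⇒ s:=8
H0 returns 0
H1 returns 0
H2 returns [0]
H3 returns ([0], 8)
H4 returns [([0], 8)]
= [([0], 8)]

Answer: [([0], 8)]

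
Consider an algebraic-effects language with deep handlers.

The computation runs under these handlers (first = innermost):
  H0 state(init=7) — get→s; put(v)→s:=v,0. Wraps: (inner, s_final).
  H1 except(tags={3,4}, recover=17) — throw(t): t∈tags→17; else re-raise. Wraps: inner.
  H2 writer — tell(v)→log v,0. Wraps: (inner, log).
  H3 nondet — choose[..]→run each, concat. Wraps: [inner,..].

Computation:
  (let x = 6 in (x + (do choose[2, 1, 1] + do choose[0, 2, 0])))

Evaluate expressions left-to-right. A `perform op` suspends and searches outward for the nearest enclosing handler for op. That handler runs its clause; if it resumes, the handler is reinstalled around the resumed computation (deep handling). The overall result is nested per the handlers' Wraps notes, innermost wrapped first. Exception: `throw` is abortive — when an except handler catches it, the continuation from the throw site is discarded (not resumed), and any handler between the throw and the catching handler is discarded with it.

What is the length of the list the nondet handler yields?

Evaluation trace:
choose[2, 1, 1] @ H3
  branch[0] choose=2:
    choose[0, 2, 0] @ H3
      branch[0] choose=0:
        H0 returns (8, 7)
        H1 returns (8, 7)
        H2 returns ((8, 7), ())
        H3 returns [((8, 7), ())]
      branch[1] choose=2:
        H0 returns (10, 7)
        H1 returns (10, 7)
        H2 returns ((10, 7), ())
        H3 returns [((10, 7), ())]
      branch[2] choose=0:
        H0 returns (8, 7)
        H1 returns (8, 7)
        H2 returns ((8, 7), ())
        H3 returns [((8, 7), ())]
  branch[1] choose=1:
    choose[0, 2, 0] @ H3
      branch[0] choose=0:
        H0 returns (7, 7)
        H1 returns (7, 7)
        H2 returns ((7, 7), ())
        H3 returns [((7, 7), ())]
      branch[1] choose=2:
        H0 returns (9, 7)
        H1 returns (9, 7)
        H2 returns ((9, 7), ())
        H3 returns [((9, 7), ())]
      branch[2] choose=0:
        H0 returns (7, 7)
        H1 returns (7, 7)
        H2 returns ((7, 7), ())
        H3 returns [((7, 7), ())]
  branch[2] choose=1:
    choose[0, 2, 0] @ H3
      branch[0] choose=0:
        H0 returns (7, 7)
        H1 returns (7, 7)
        H2 returns ((7, 7), ())
        H3 returns [((7, 7), ())]
      branch[1] choose=2:
        H0 returns (9, 7)
        H1 returns (9, 7)
        H2 returns ((9, 7), ())
        H3 returns [((9, 7), ())]
      branch[2] choose=0:
        H0 returns (7, 7)
        H1 returns (7, 7)
        H2 returns ((7, 7), ())
        H3 returns [((7, 7), ())]
= [((8, 7), ()), ((10, 7), ()), ((8, 7), ()), ((7, 7), ()), ((9, 7), ()), ((7, 7), ()), ((7, 7), ()), ((9, 7), ()), ((7, 7), ())]

Answer: 9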